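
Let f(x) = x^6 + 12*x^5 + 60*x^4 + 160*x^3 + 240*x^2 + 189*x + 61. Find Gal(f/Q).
6T13: (S_3 x S_3) : C_2

The polynomial f is an irreducible sextic over Q, so G = Gal(f/Q) is one of the 16 transitive subgroups 6T1, ..., 6T16 of S_6. The discriminant of f is -9059283, which is not a perfect square, so G is not contained in A_6. The transitive groups of degree 6 not contained in A_6 are: C_6 (6T1, order 6), S_3 (6T2, order 6), D_6 (6T3, order 12), C_3 x S_3 (6T5, order 18), A_4 x C_2 (6T6, order 24), S_4 (6T8, order 24), S_3 x S_3 (6T9, order 36), S_4 x C_2 (6T11, order 48), (S_3 x S_3) : C_2 (6T13, order 72), PGL(2,5) (6T14, order 120), S_6 (6T16, order 720). By Dedekind's theorem, for a prime p not dividing disc(f) the degrees of the irreducible factors of f mod p form the cycle type of an element of G. Factoring f modulo the 28 such primes p <= 127 (skipping 3, 17, 43, which divide the discriminant), each new pattern first appears at: mod 2: f = (x^6 + x + 1), pattern 6; mod 7: f = (x + 3)(x^2 + x + 4)(x^3 + x^2 + 1), pattern 3+2+1; mod 11: f = (x^2 + 2x + 2)(x^4 + 10x^3 + 5x^2 + 9x + 3), pattern 4+2; mod 13: f = (x + 5)(x + 10)(x^2 + 3x + 5)(x^2 + 7x + 3), pattern 2+2+1+1; mod 61: f = (x)(x + 42)(x + 53)(x + 59)(x^2 + 41x + 6), pattern 2+1+1+1+1; mod 97: f = (x + 50)(x + 87)(x + 89)(x^3 + 77x^2 + 65x + 87), pattern 3+1+1+1; mod 113: f = (x^2 + 6)(x^2 + 53x + 61)(x^2 + 72x + 19), pattern 2+2+2; mod 127: f = (x^3 + 45x^2 + 20x + 104)(x^3 + 94x^2 + x + 36), pattern 3+3. No other pattern occurs in this range, so the set of observed cycle types is {6, 3+2+1, 4+2, 2+2+1+1, 2+1+1+1+1, 3+1+1+1, 2+2+2, 3+3}. The candidates containing elements of all these cycle types are (S_3 x S_3) : C_2 (6T13) of order 72, S_6 (6T16) of order 720; the others are excluded. The observed types are precisely the cycle types that occur in (S_3 x S_3) : C_2 (6T13) (apart from the identity). Each of the other remaining candidates has further cycle types, and by the Chebotarev density theorem the matching factorization patterns would occur for a proportion of primes equal to their share of the group: S_6 (6T16) additionally contains elements of type 5+1, 4+1+1 (234 of its 720 elements, about 32% of primes). None of the 28 primes tested shows any such pattern (for each of these groups the chance of that is below 10^-4), which rules them out. Hence G = (S_3 x S_3) : C_2 (6T13), of order 72.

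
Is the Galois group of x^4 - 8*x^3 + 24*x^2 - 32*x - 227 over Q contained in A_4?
No

The polynomial is irreducible of degree 4 over Q. Its discriminant is -3673320192, which is not a perfect square. A Galois group lies in the alternating group exactly when the discriminant is a square in Q, so the Galois group (D_4) is not contained in A_4.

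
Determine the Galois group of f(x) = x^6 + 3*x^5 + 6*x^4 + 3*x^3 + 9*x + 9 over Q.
The polynomial f is an irreducible sextic over Q, so G = Gal(f/Q) is one of the 16 transitive subgroups 6T1, ..., 6T16 of S_6. The discriminant of f is -2066242608, which is not a perfect square, so G is not contained in A_6. The transitive groups of degree 6 not contained in A_6 are: C_6 (6T1, order 6), S_3 (6T2, order 6), D_6 (6T3, order 12), C_3 x S_3 (6T5, order 18), A_4 x C_2 (6T6, order 24), S_4 (6T8, order 24), S_3 x S_3 (6T9, order 36), S_4 x C_2 (6T11, order 48), (S_3 x S_3) : C_2 (6T13, order 72), PGL(2,5) (6T14, order 120), S_6 (6T16, order 720). By Dedekind's theorem, for a prime p not dividing disc(f) the degrees of the irreducible factors of f mod p form the cycle type of an element of G. Factoring f modulo the 23 such primes p <= 97 (skipping 2, 3, which divide the discriminant), each new pattern first appears at: mod 5: f = (x^2 + 2)(x^2 + 4x + 1)(x^2 + 4x + 2), pattern 2+2+2; mod 7: f = (x^3 + x^2 + 5x + 4)(x^3 + 2x^2 + 6x + 4), pattern 3+3; mod 31: f = (x + 2)(x + 6)(x + 17)(x + 19)(x + 22)(x + 30), pattern 1+1+1+1+1+1. No other pattern occurs in this range, so the set of observed cycle types is {2+2+2, 3+3, 1+1+1+1+1+1}. The candidates containing elements of all these cycle types are C_6 (6T1) of order 6, S_3 (6T2) of order 6, D_6 (6T3) of order 12, C_3 x S_3 (6T5) of order 18, A_4 x C_2 (6T6) of order 24, S_4 (6T8) of order 24, S_3 x S_3 (6T9) of order 36, S_4 x C_2 (6T11) of order 48, (S_3 x S_3) : C_2 (6T13) of order 72, PGL(2,5) (6T14) of order 120, S_6 (6T16) of order 720; the others are excluded. The observed types are precisely the cycle types that occur in S_3 (6T2). Each of the other remaining candidates has further cycle types, and by the Chebotarev density theorem the matching factorization patterns would occur for a proportion of primes equal to their share of the group: C_6 (6T1) additionally contains elements of type 6 (2 of its 6 elements, about 33% of primes); D_6 (6T3) additionally contains elements of type 6, 2+2+1+1 (5 of its 12 elements, about 42% of primes); C_3 x S_3 (6T5) additionally contains elements of type 6, 3+1+1+1 (10 of its 18 elements, about 56% of primes); A_4 x C_2 (6T6) additionally contains elements of type 6, 2+2+1+1, 2+1+1+1+1 (14 of its 24 elements, about 58% of primes); S_4 (6T8) additionally contains elements of type 4+1+1, 2+2+1+1 (9 of its 24 elements, about 38% of primes); S_3 x S_3 (6T9) additionally contains elements of type 6, 3+1+1+1, 2+2+1+1 (25 of its 36 elements, about 69% of primes); S_4 x C_2 (6T11) additionally contains elements of type 6, 4+2, 4+1+1, 2+2+1+1, 2+1+1+1+1 (32 of its 48 elements, about 67% of primes); (S_3 x S_3) : C_2 (6T13) additionally contains elements of type 6, 4+2, 3+2+1, 3+1+1+1, 2+2+1+1, 2+1+1+1+1 (61 of its 72 elements, about 85% of primes); PGL(2,5) (6T14) additionally contains elements of type 6, 5+1, 4+1+1, 2+2+1+1 (89 of its 120 elements, about 74% of primes); S_6 (6T16) additionally contains elements of type 6, 5+1, 4+2, 4+1+1, 3+2+1, 3+1+1+1, 2+2+1+1, 2+1+1+1+1 (664 of its 720 elements, about 92% of primes). None of the 23 primes tested shows any such pattern (for each of these groups the chance of that is below 10^-4), which rules them out. Hence G = S_3 (6T2), of order 6.

S_3 (order 6)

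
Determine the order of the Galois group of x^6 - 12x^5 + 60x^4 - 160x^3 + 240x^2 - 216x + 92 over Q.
360

The degree of the splitting field over Q equals the order of the Galois group, so first determine the group. The polynomial f is an irreducible sextic over Q, so G = Gal(f/Q) is one of the 16 transitive subgroups 6T1, ..., 6T16 of S_6. The discriminant of f is 746496000000 = 864000^2, a perfect square, so G is contained in A_6. The transitive groups of degree 6 contained in A_6 are: A_4 (6T4, order 12), S_4 (6T7, order 24), (C_3 x C_3) : C_4 (6T10, order 36), PSL(2,5) (6T12, order 60), A_6 (6T15, order 360). By Dedekind's theorem, for a prime p not dividing disc(f) the degrees of the irreducible factors of f mod p form the cycle type of an element of G. Factoring f modulo the 6 such primes p <= 23 (skipping 2, 3, 5, which divide the discriminant), each new pattern first appears at: mod 7: f = (x + 2)(x^5 + 4x^3 + 2x + 4), pattern 5+1; mod 23: f = (x)(x + 9)(x + 14)(x^3 + 11x^2 + 3x + 18), pattern 3+1+1+1. No other pattern occurs in this range, so the set of observed cycle types is {5+1, 3+1+1+1}. Among the candidates above, the only group containing elements of all these cycle types is A_6 (6T15) — each of A_4 (6T4), S_4 (6T7), (C_3 x C_3) : C_4 (6T10), PSL(2,5) (6T12) lacks at least one of them. Hence G = A_6 (6T15), of order 360. The Galois group A_6 (6T15) has order 360, so the splitting field has degree 360 over Q.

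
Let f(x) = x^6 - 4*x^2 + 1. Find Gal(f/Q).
S_4 x C_2

The polynomial f is an irreducible sextic over Q, so G = Gal(f/Q) is one of the 16 transitive subgroups 6T1, ..., 6T16 of S_6. The discriminant of f is -3356224, which is not a perfect square, so G is not contained in A_6. The transitive groups of degree 6 not contained in A_6 are: C_6 (6T1, order 6), S_3 (6T2, order 6), D_6 (6T3, order 12), C_3 x S_3 (6T5, order 18), A_4 x C_2 (6T6, order 24), S_4 (6T8, order 24), S_3 x S_3 (6T9, order 36), S_4 x C_2 (6T11, order 48), (S_3 x S_3) : C_2 (6T13, order 72), PGL(2,5) (6T14, order 120), S_6 (6T16, order 720). By Dedekind's theorem, for a prime p not dividing disc(f) the degrees of the irreducible factors of f mod p form the cycle type of an element of G. Factoring f modulo the 67 such primes p <= 347 (skipping 2, 229, which divide the discriminant), each new pattern first appears at: mod 3: f = (x^6 + 2x^2 + 1), pattern 6; mod 5: f = (x^3 + 2x^2 + 2x + 2)(x^3 + 3x^2 + 2x + 3), pattern 3+3; mod 7: f = (x + 2)(x + 5)(x^4 + 4x^2 + 5), pattern 4+1+1; mod 13: f = (x^2 + 5)(x^4 + 8x^2 + 8), pattern 4+2; mod 23: f = (x^2 + 12)(x^2 + 5x + 18)(x^2 + 18x + 18), pattern 2+2+2; mod 29: f = (x + 10)(x + 19)(x^2 + x + 7)(x^2 + 28x + 7), pattern 2+2+1+1; mod 193: f = (x + 6)(x + 44)(x + 94)(x + 99)(x + 149)(x + 187), pattern 1+1+1+1+1+1; mod 347: f = (x + 3)(x + 151)(x + 196)(x + 344)(x^2 + 255), pattern 2+1+1+1+1. No other pattern occurs in this range, so the set of observed cycle types is {6, 3+3, 4+1+1, 4+2, 2+2+2, 2+2+1+1, 1+1+1+1+1+1, 2+1+1+1+1}. The candidates containing elements of all these cycle types are S_4 x C_2 (6T11) of order 48, S_6 (6T16) of order 720; the others are excluded. The observed types are precisely the cycle types that occur in S_4 x C_2 (6T11). Each of the other remaining candidates has further cycle types, and by the Chebotarev density theorem the matching factorization patterns would occur for a proportion of primes equal to their share of the group: S_6 (6T16) additionally contains elements of type 5+1, 3+2+1, 3+1+1+1 (304 of its 720 elements, about 42% of primes). None of the 67 primes tested shows any such pattern (for each of these groups the chance of that is below 10^-4), which rules them out. Hence G = S_4 x C_2 (6T11), of order 48.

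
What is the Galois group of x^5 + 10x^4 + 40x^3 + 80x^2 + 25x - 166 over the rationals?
A_5 (order 60)

The polynomial f is an irreducible quintic over Q, so G = Gal(f/Q) is a transitive subgroup of S_5: one of C_5 (5T1, order 5), D_5 (5T2, order 10), F_20 (5T3, order 20), A_5 (5T4, order 60) or S_5 (5T5, order 120). The discriminant of f is 58564000000 = 242000^2, a perfect square, so G is contained in A_5. The transitive groups of degree 5 contained in A_5 are: C_5 (5T1, order 5), D_5 (5T2, order 10), A_5 (5T4, order 60). By Dedekind's theorem, for a prime p not dividing disc(f) the degrees of the irreducible factors of f mod p form the cycle type of an element of G. Factoring f modulo the 3 such primes p <= 13 (skipping 2, 5, 11, which divide the discriminant), each new pattern first appears at: mod 3: f = (x^5 + x^4 + x^3 + 2x^2 + x + 2), pattern 5; mod 13: f = (x + 7)(x + 9)(x^3 + 7x^2 + 8x + 5), pattern 3+1+1. No other pattern occurs in this range, so the set of observed cycle types is {5, 3+1+1}. Among the candidates above, the only group containing elements of all these cycle types is A_5 (5T4) — each of C_5 (5T1), D_5 (5T2) lacks at least one of them. Hence G = A_5 (5T4), of order 60.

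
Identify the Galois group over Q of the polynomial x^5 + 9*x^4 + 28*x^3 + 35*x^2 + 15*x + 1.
C_5 (order 5)

The polynomial f is an irreducible quintic over Q, so G = Gal(f/Q) is a transitive subgroup of S_5: one of C_5 (5T1, order 5), D_5 (5T2, order 10), F_20 (5T3, order 20), A_5 (5T4, order 60) or S_5 (5T5, order 120). The discriminant of f is 14641 = 121^2, a perfect square, so G is contained in A_5. The transitive groups of degree 5 contained in A_5 are: C_5 (5T1, order 5), D_5 (5T2, order 10), A_5 (5T4, order 60). By Dedekind's theorem, for a prime p not dividing disc(f) the degrees of the irreducible factors of f mod p form the cycle type of an element of G. Factoring f modulo the 14 such primes p <= 47 (skipping 11, which divides the discriminant), each new pattern first appears at: mod 2: f = (x^5 + x^4 + x^2 + x + 1), pattern 5; mod 23: f = (x + 6)(x + 8)(x + 12)(x + 13)(x + 16), pattern 1+1+1+1+1. No other pattern occurs in this range, so the set of observed cycle types is {5, 1+1+1+1+1}. The candidates containing elements of all these cycle types are C_5 (5T1) of order 5, D_5 (5T2) of order 10, A_5 (5T4) of order 60; the others are excluded. The observed types are precisely the cycle types that occur in C_5 (5T1). Each of the other remaining candidates has further cycle types, and by the Chebotarev density theorem the matching factorization patterns would occur for a proportion of primes equal to their share of the group: D_5 (5T2) additionally contains elements of type 2+2+1 (5 of its 10 elements, about 50% of primes); A_5 (5T4) additionally contains elements of type 3+1+1, 2+2+1 (35 of its 60 elements, about 58% of primes). None of the 14 primes tested shows any such pattern (for each of these groups the chance of that is below 10^-4), which rules them out. Hence G = C_5 (5T1), of order 5.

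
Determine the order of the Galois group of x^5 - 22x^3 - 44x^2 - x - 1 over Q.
120

The degree of the splitting field over Q equals the order of the Galois group, so first determine the group. The polynomial f is an irreducible quintic over Q, so G = Gal(f/Q) is a transitive subgroup of S_5: one of C_5 (5T1, order 5), D_5 (5T2, order 10), F_20 (5T3, order 20), A_5 (5T4, order 60) or S_5 (5T5, order 120). The discriminant of f is 3061478341, which is not a perfect square, so G is not contained in A_5. The transitive groups of degree 5 not contained in A_5 are: F_20 (5T3, order 20), S_5 (5T5, order 120). By Dedekind's theorem, for a prime p not dividing disc(f) the degrees of the irreducible factors of f mod p form the cycle type of an element of G. Factoring f modulo the first such prime p = 2, each new pattern first appears at: mod 2: f = (x^2 + x + 1)(x^3 + x^2 + 1), pattern 3+2. No other pattern occurs in this range, so the set of observed cycle types is {3+2}. Among the candidates above, the only group containing elements of all these cycle types is S_5 (5T5) — F_20 (5T3) lacks at least one of them. Hence G = S_5 (5T5), of order 120. The Galois group S_5 (5T5) has order 120, so the splitting field has degree 120 over Q.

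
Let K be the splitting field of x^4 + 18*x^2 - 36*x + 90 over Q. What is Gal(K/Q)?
The polynomial is an irreducible quartic over Q and its discriminant is 228614400 = 15120^2, a perfect square, so the Galois group is contained in A_4. The resolvent cubic y^3 - 18*y^2 - 360*y + 5184 splits completely over Q, which gives the Klein four-group V_4.

V_4 (order 4)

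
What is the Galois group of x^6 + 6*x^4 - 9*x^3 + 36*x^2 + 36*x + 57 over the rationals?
C_6

The polynomial f is an irreducible sextic over Q, so G = Gal(f/Q) is one of the 16 transitive subgroups 6T1, ..., 6T16 of S_6. The discriminant of f is -449880542841987, which is not a perfect square, so G is not contained in A_6. The transitive groups of degree 6 not contained in A_6 are: C_6 (6T1, order 6), S_3 (6T2, order 6), D_6 (6T3, order 12), C_3 x S_3 (6T5, order 18), A_4 x C_2 (6T6, order 24), S_4 (6T8, order 24), S_3 x S_3 (6T9, order 36), S_4 x C_2 (6T11, order 48), (S_3 x S_3) : C_2 (6T13, order 72), PGL(2,5) (6T14, order 120), S_6 (6T16, order 720). By Dedekind's theorem, for a prime p not dividing disc(f) the degrees of the irreducible factors of f mod p form the cycle type of an element of G. Factoring f modulo the 37 such primes p <= 179 (skipping 3, 19, 73, 109, which divide the discriminant), each new pattern first appears at: mod 2: f = (x^6 + x^3 + 1), pattern 6; mod 7: f = (x^3 + 2x + 6)(x^3 + 4x + 6), pattern 3+3; mod 17: f = (x^2 + 7x + 14)(x^2 + 11x + 16)(x^2 + 16x + 2), pattern 2+2+2; mod 37: f = (x + 4)(x + 10)(x + 15)(x + 23)(x + 28)(x + 31), pattern 1+1+1+1+1+1. No other pattern occurs in this range, so the set of observed cycle types is {6, 3+3, 2+2+2, 1+1+1+1+1+1}. The candidates containing elements of all these cycle types are C_6 (6T1) of order 6, D_6 (6T3) of order 12, C_3 x S_3 (6T5) of order 18, A_4 x C_2 (6T6) of order 24, S_3 x S_3 (6T9) of order 36, S_4 x C_2 (6T11) of order 48, (S_3 x S_3) : C_2 (6T13) of order 72, PGL(2,5) (6T14) of order 120, S_6 (6T16) of order 720; the others are excluded. The observed types are precisely the cycle types that occur in C_6 (6T1). Each of the other remaining candidates has further cycle types, and by the Chebotarev density theorem the matching factorization patterns would occur for a proportion of primes equal to their share of the group: D_6 (6T3) additionally contains elements of type 2+2+1+1 (3 of its 12 elements, about 25% of primes); C_3 x S_3 (6T5) additionally contains elements of type 3+1+1+1 (4 of its 18 elements, about 22% of primes); A_4 x C_2 (6T6) additionally contains elements of type 2+2+1+1, 2+1+1+1+1 (6 of its 24 elements, about 25% of primes); S_3 x S_3 (6T9) additionally contains elements of type 3+1+1+1, 2+2+1+1 (13 of its 36 elements, about 36% of primes); S_4 x C_2 (6T11) additionally contains elements of type 4+2, 4+1+1, 2+2+1+1, 2+1+1+1+1 (24 of its 48 elements, about 50% of primes); (S_3 x S_3) : C_2 (6T13) additionally contains elements of type 4+2, 3+2+1, 3+1+1+1, 2+2+1+1, 2+1+1+1+1 (49 of its 72 elements, about 68% of primes); PGL(2,5) (6T14) additionally contains elements of type 5+1, 4+1+1, 2+2+1+1 (69 of its 120 elements, about 58% of primes); S_6 (6T16) additionally contains elements of type 5+1, 4+2, 4+1+1, 3+2+1, 3+1+1+1, 2+2+1+1, 2+1+1+1+1 (544 of its 720 elements, about 76% of primes). None of the 37 primes tested shows any such pattern (for each of these groups the chance of that is below 10^-4), which rules them out. Hence G = C_6 (6T1), of order 6.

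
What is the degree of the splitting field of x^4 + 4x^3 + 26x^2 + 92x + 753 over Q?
The degree of the splitting field over Q equals the order of the Galois group, so first determine the group. The polynomial is an irreducible quartic over Q and its discriminant is 64041910272, which is not a perfect square, so the Galois group is not contained in A_4. The resolvent cubic y^3 - 26*y^2 - 2644*y + 57800 has exactly one rational root, so the Galois group is C_4 or D_4. The quartic remains irreducible over Q(sqrt(disc)), so the group is D_4. The Galois group D_4 (4T3) has order 8, so the splitting field has degree 8 over Q.

8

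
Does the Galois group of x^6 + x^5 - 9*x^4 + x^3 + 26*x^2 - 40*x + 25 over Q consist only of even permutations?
Yes

The polynomial is irreducible of degree 6 over Q. Its discriminant is 1064390625 = 32625^2, a perfect square. A Galois group lies in the alternating group exactly when the discriminant is a square in Q, so the Galois group ((C_3 x C_3) : C_4) is contained in A_6.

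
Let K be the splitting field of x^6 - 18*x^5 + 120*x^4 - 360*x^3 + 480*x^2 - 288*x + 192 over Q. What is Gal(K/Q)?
S_3

The polynomial f is an irreducible sextic over Q, so G = Gal(f/Q) is one of the 16 transitive subgroups 6T1, ..., 6T16 of S_6. The discriminant of f is -37572373905408, which is not a perfect square, so G is not contained in A_6. The transitive groups of degree 6 not contained in A_6 are: C_6 (6T1, order 6), S_3 (6T2, order 6), D_6 (6T3, order 12), C_3 x S_3 (6T5, order 18), A_4 x C_2 (6T6, order 24), S_4 (6T8, order 24), S_3 x S_3 (6T9, order 36), S_4 x C_2 (6T11, order 48), (S_3 x S_3) : C_2 (6T13, order 72), PGL(2,5) (6T14, order 120), S_6 (6T16, order 720). By Dedekind's theorem, for a prime p not dividing disc(f) the degrees of the irreducible factors of f mod p form the cycle type of an element of G. Factoring f modulo the 23 such primes p <= 97 (skipping 2, 3, which divide the discriminant), each new pattern first appears at: mod 5: f = (x^2 + 3)(x^2 + 3x + 4)(x^2 + 4x + 1), pattern 2+2+2; mod 7: f = (x^3 + 6x + 2)(x^3 + 3x^2 + 2x + 5), pattern 3+3; mod 31: f = (x + 4)(x + 9)(x + 12)(x + 13)(x + 16)(x + 21), pattern 1+1+1+1+1+1. No other pattern occurs in this range, so the set of observed cycle types is {2+2+2, 3+3, 1+1+1+1+1+1}. The candidates containing elements of all these cycle types are C_6 (6T1) of order 6, S_3 (6T2) of order 6, D_6 (6T3) of order 12, C_3 x S_3 (6T5) of order 18, A_4 x C_2 (6T6) of order 24, S_4 (6T8) of order 24, S_3 x S_3 (6T9) of order 36, S_4 x C_2 (6T11) of order 48, (S_3 x S_3) : C_2 (6T13) of order 72, PGL(2,5) (6T14) of order 120, S_6 (6T16) of order 720; the others are excluded. The observed types are precisely the cycle types that occur in S_3 (6T2). Each of the other remaining candidates has further cycle types, and by the Chebotarev density theorem the matching factorization patterns would occur for a proportion of primes equal to their share of the group: C_6 (6T1) additionally contains elements of type 6 (2 of its 6 elements, about 33% of primes); D_6 (6T3) additionally contains elements of type 6, 2+2+1+1 (5 of its 12 elements, about 42% of primes); C_3 x S_3 (6T5) additionally contains elements of type 6, 3+1+1+1 (10 of its 18 elements, about 56% of primes); A_4 x C_2 (6T6) additionally contains elements of type 6, 2+2+1+1, 2+1+1+1+1 (14 of its 24 elements, about 58% of primes); S_4 (6T8) additionally contains elements of type 4+1+1, 2+2+1+1 (9 of its 24 elements, about 38% of primes); S_3 x S_3 (6T9) additionally contains elements of type 6, 3+1+1+1, 2+2+1+1 (25 of its 36 elements, about 69% of primes); S_4 x C_2 (6T11) additionally contains elements of type 6, 4+2, 4+1+1, 2+2+1+1, 2+1+1+1+1 (32 of its 48 elements, about 67% of primes); (S_3 x S_3) : C_2 (6T13) additionally contains elements of type 6, 4+2, 3+2+1, 3+1+1+1, 2+2+1+1, 2+1+1+1+1 (61 of its 72 elements, about 85% of primes); PGL(2,5) (6T14) additionally contains elements of type 6, 5+1, 4+1+1, 2+2+1+1 (89 of its 120 elements, about 74% of primes); S_6 (6T16) additionally contains elements of type 6, 5+1, 4+2, 4+1+1, 3+2+1, 3+1+1+1, 2+2+1+1, 2+1+1+1+1 (664 of its 720 elements, about 92% of primes). None of the 23 primes tested shows any such pattern (for each of these groups the chance of that is below 10^-4), which rules them out. Hence G = S_3 (6T2), of order 6.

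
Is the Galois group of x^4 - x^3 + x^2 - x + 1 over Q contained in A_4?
No

The polynomial is irreducible of degree 4 over Q. Its discriminant is 125, which is not a perfect square. A Galois group lies in the alternating group exactly when the discriminant is a square in Q, so the Galois group (C_4) is not contained in A_4.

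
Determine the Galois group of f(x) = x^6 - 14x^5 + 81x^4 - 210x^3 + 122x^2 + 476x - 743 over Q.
A_4 (order 12)

The polynomial f is an irreducible sextic over Q, so G = Gal(f/Q) is one of the 16 transitive subgroups 6T1, ..., 6T16 of S_6. The discriminant of f is 1728393484898304 = 41573952^2, a perfect square, so G is contained in A_6. The transitive groups of degree 6 contained in A_6 are: A_4 (6T4, order 12), S_4 (6T7, order 24), (C_3 x C_3) : C_4 (6T10, order 36), PSL(2,5) (6T12, order 60), A_6 (6T15, order 360). By Dedekind's theorem, for a prime p not dividing disc(f) the degrees of the irreducible factors of f mod p form the cycle type of an element of G. Factoring f modulo the 33 such primes p <= 151 (skipping 2, 3, 7, which divide the discriminant), each new pattern first appears at: mod 5: f = (x^3 + 3x + 3)(x^3 + x^2 + 3x + 4), pattern 3+3; mod 13: f = (x + 7)(x + 9)(x^2 + 10x + 10)(x^2 + 12x + 4), pattern 2+2+1+1. No other pattern occurs in this range, so the set of observed cycle types is {3+3, 2+2+1+1}. The candidates containing elements of all these cycle types are A_4 (6T4) of order 12, S_4 (6T7) of order 24, (C_3 x C_3) : C_4 (6T10) of order 36, PSL(2,5) (6T12) of order 60, A_6 (6T15) of order 360; the others are excluded. The observed types are precisely the cycle types that occur in A_4 (6T4) (apart from the identity). Each of the other remaining candidates has further cycle types, and by the Chebotarev density theorem the matching factorization patterns would occur for a proportion of primes equal to their share of the group: S_4 (6T7) additionally contains elements of type 4+2 (6 of its 24 elements, about 25% of primes); (C_3 x C_3) : C_4 (6T10) additionally contains elements of type 4+2, 3+1+1+1 (22 of its 36 elements, about 61% of primes); PSL(2,5) (6T12) additionally contains elements of type 5+1 (24 of its 60 elements, about 40% of primes); A_6 (6T15) additionally contains elements of type 5+1, 4+2, 3+1+1+1 (274 of its 360 elements, about 76% of primes). None of the 33 primes tested shows any such pattern (for each of these groups the chance of that is below 10^-4), which rules them out. Hence G = A_4 (6T4), of order 12.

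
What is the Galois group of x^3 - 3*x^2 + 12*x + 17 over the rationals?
S_3, the symmetric group on 3 letters

The polynomial is an irreducible cubic over Q and its discriminant is -22599, which is not a perfect square. For an irreducible cubic, a non-square discriminant gives Galois group S_3.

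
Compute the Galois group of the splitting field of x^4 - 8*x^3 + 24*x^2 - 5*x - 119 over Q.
The polynomial is an irreducible quartic over Q and its discriminant is -150397803, which is not a perfect square, so the Galois group is not contained in A_4. The resolvent cubic y^3 - 24*y^2 + 516*y - 3833 is irreducible over Q. An irreducible resolvent with non-square discriminant gives S_4.

4T5: S_4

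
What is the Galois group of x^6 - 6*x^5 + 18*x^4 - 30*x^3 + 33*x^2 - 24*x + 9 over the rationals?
PGL(2,5) (order 120)

The polynomial f is an irreducible sextic over Q, so G = Gal(f/Q) is one of the 16 transitive subgroups 6T1, ..., 6T16 of S_6. The discriminant of f is -16003008, which is not a perfect square, so G is not contained in A_6. The transitive groups of degree 6 not contained in A_6 are: C_6 (6T1, order 6), S_3 (6T2, order 6), D_6 (6T3, order 12), C_3 x S_3 (6T5, order 18), A_4 x C_2 (6T6, order 24), S_4 (6T8, order 24), S_3 x S_3 (6T9, order 36), S_4 x C_2 (6T11, order 48), (S_3 x S_3) : C_2 (6T13, order 72), PGL(2,5) (6T14, order 120), S_6 (6T16, order 720). By Dedekind's theorem, for a prime p not dividing disc(f) the degrees of the irreducible factors of f mod p form the cycle type of an element of G. Factoring f modulo the 21 such primes p <= 89 (skipping 2, 3, 7, which divide the discriminant), each new pattern first appears at: mod 5: f = (x^6 + 4x^5 + 3x^4 + 3x^2 + x + 4), pattern 6; mod 11: f = (x + 1)(x^5 + 4x^4 + 3x^3 + 9), pattern 5+1; mod 13: f = (x + 7)(x + 11)(x^4 + 2x^3 + 9x^2 + 5x + 4), pattern 4+1+1; mod 23: f = (x + 15)(x + 19)(x^2 + 13x + 3)(x^2 + 16x + 8), pattern 2+2+1+1; mod 43: f = (x^3 + 16x^2 + 6x + 18)(x^3 + 21x^2 + 20x + 22), pattern 3+3; mod 61: f = (x^2 + 12x + 46)(x^2 + 16x + 56)(x^2 + 27x + 5), pattern 2+2+2. No other pattern occurs in this range, so the set of observed cycle types is {6, 5+1, 4+1+1, 2+2+1+1, 3+3, 2+2+2}. The candidates containing elements of all these cycle types are PGL(2,5) (6T14) of order 120, S_6 (6T16) of order 720; the others are excluded. The observed types are precisely the cycle types that occur in PGL(2,5) (6T14) (apart from the identity). Each of the other remaining candidates has further cycle types, and by the Chebotarev density theorem the matching factorization patterns would occur for a proportion of primes equal to their share of the group: S_6 (6T16) additionally contains elements of type 4+2, 3+2+1, 3+1+1+1, 2+1+1+1+1 (265 of its 720 elements, about 37% of primes). None of the 21 primes tested shows any such pattern (for each of these groups the chance of that is below 10^-4), which rules them out. Hence G = PGL(2,5) (6T14), of order 120.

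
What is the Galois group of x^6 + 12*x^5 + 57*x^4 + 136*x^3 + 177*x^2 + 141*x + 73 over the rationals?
The polynomial f is an irreducible sextic over Q, so G = Gal(f/Q) is one of the 16 transitive subgroups 6T1, ..., 6T16 of S_6. The discriminant of f is -7105563, which is not a perfect square, so G is not contained in A_6. The transitive groups of degree 6 not contained in A_6 are: C_6 (6T1, order 6), S_3 (6T2, order 6), D_6 (6T3, order 12), C_3 x S_3 (6T5, order 18), A_4 x C_2 (6T6, order 24), S_4 (6T8, order 24), S_3 x S_3 (6T9, order 36), S_4 x C_2 (6T11, order 48), (S_3 x S_3) : C_2 (6T13, order 72), PGL(2,5) (6T14, order 120), S_6 (6T16, order 720). By Dedekind's theorem, for a prime p not dividing disc(f) the degrees of the irreducible factors of f mod p form the cycle type of an element of G. Factoring f modulo the 37 such primes p <= 167 (skipping 3, 19, which divide the discriminant), each new pattern first appears at: mod 2: f = (x^6 + x^4 + x^2 + x + 1), pattern 6; mod 7: f = (x^3 + 6x^2 + 3x + 6)(x^3 + 6x^2 + 4x + 4), pattern 3+3; mod 17: f = (x^2 + 3x + 8)(x^2 + 11x + 6)(x^2 + 15x + 4), pattern 2+2+2; mod 37: f = (x + 4)(x + 18)(x + 19)(x + 21)(x + 27)(x + 34), pattern 1+1+1+1+1+1. No other pattern occurs in this range, so the set of observed cycle types is {6, 3+3, 2+2+2, 1+1+1+1+1+1}. The candidates containing elements of all these cycle types are C_6 (6T1) of order 6, D_6 (6T3) of order 12, C_3 x S_3 (6T5) of order 18, A_4 x C_2 (6T6) of order 24, S_3 x S_3 (6T9) of order 36, S_4 x C_2 (6T11) of order 48, (S_3 x S_3) : C_2 (6T13) of order 72, PGL(2,5) (6T14) of order 120, S_6 (6T16) of order 720; the others are excluded. The observed types are precisely the cycle types that occur in C_6 (6T1). Each of the other remaining candidates has further cycle types, and by the Chebotarev density theorem the matching factorization patterns would occur for a proportion of primes equal to their share of the group: D_6 (6T3) additionally contains elements of type 2+2+1+1 (3 of its 12 elements, about 25% of primes); C_3 x S_3 (6T5) additionally contains elements of type 3+1+1+1 (4 of its 18 elements, about 22% of primes); A_4 x C_2 (6T6) additionally contains elements of type 2+2+1+1, 2+1+1+1+1 (6 of its 24 elements, about 25% of primes); S_3 x S_3 (6T9) additionally contains elements of type 3+1+1+1, 2+2+1+1 (13 of its 36 elements, about 36% of primes); S_4 x C_2 (6T11) additionally contains elements of type 4+2, 4+1+1, 2+2+1+1, 2+1+1+1+1 (24 of its 48 elements, about 50% of primes); (S_3 x S_3) : C_2 (6T13) additionally contains elements of type 4+2, 3+2+1, 3+1+1+1, 2+2+1+1, 2+1+1+1+1 (49 of its 72 elements, about 68% of primes); PGL(2,5) (6T14) additionally contains elements of type 5+1, 4+1+1, 2+2+1+1 (69 of its 120 elements, about 58% of primes); S_6 (6T16) additionally contains elements of type 5+1, 4+2, 4+1+1, 3+2+1, 3+1+1+1, 2+2+1+1, 2+1+1+1+1 (544 of its 720 elements, about 76% of primes). None of the 37 primes tested shows any such pattern (for each of these groups the chance of that is below 10^-4), which rules them out. Hence G = C_6 (6T1), of order 6.

C_6 (also written C6)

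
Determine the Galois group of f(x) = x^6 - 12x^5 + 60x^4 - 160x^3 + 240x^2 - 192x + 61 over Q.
D_6, the dihedral group of order 12

The polynomial f is an irreducible sextic over Q, so G = Gal(f/Q) is one of the 16 transitive subgroups 6T1, ..., 6T16 of S_6. The discriminant of f is 11337408, which is not a perfect square, so G is not contained in A_6. The transitive groups of degree 6 not contained in A_6 are: C_6 (6T1, order 6), S_3 (6T2, order 6), D_6 (6T3, order 12), C_3 x S_3 (6T5, order 18), A_4 x C_2 (6T6, order 24), S_4 (6T8, order 24), S_3 x S_3 (6T9, order 36), S_4 x C_2 (6T11, order 48), (S_3 x S_3) : C_2 (6T13, order 72), PGL(2,5) (6T14, order 120), S_6 (6T16, order 720). By Dedekind's theorem, for a prime p not dividing disc(f) the degrees of the irreducible factors of f mod p form the cycle type of an element of G. Factoring f modulo the 79 such primes p <= 419 (skipping 2, 3, which divide the discriminant), each new pattern first appears at: mod 5: f = (x^2 + x + 2)(x^2 + 3x + 3)(x^2 + 4x + 1), pattern 2+2+2; mod 7: f = (x^6 + 2x^5 + 4x^4 + x^3 + 2x^2 + 4x + 5), pattern 6; mod 11: f = (x + 1)(x + 6)(x^2 + 4x + 8)(x^2 + 10x + 7), pattern 2+2+1+1; mod 13: f = (x^3 + 7x^2 + 12x + 1)(x^3 + 7x^2 + 12x + 9), pattern 3+3; mod 61: f = (x)(x + 24)(x + 26)(x + 31)(x + 33)(x + 57), pattern 1+1+1+1+1+1. No other pattern occurs in this range, so the set of observed cycle types is {2+2+2, 6, 2+2+1+1, 3+3, 1+1+1+1+1+1}. The candidates containing elements of all these cycle types are D_6 (6T3) of order 12, A_4 x C_2 (6T6) of order 24, S_3 x S_3 (6T9) of order 36, S_4 x C_2 (6T11) of order 48, (S_3 x S_3) : C_2 (6T13) of order 72, PGL(2,5) (6T14) of order 120, S_6 (6T16) of order 720; the others are excluded. The observed types are precisely the cycle types that occur in D_6 (6T3). Each of the other remaining candidates has further cycle types, and by the Chebotarev density theorem the matching factorization patterns would occur for a proportion of primes equal to their share of the group: A_4 x C_2 (6T6) additionally contains elements of type 2+1+1+1+1 (3 of its 24 elements, about 12% of primes); S_3 x S_3 (6T9) additionally contains elements of type 3+1+1+1 (4 of its 36 elements, about 11% of primes); S_4 x C_2 (6T11) additionally contains elements of type 4+2, 4+1+1, 2+1+1+1+1 (15 of its 48 elements, about 31% of primes); (S_3 x S_3) : C_2 (6T13) additionally contains elements of type 4+2, 3+2+1, 3+1+1+1, 2+1+1+1+1 (40 of its 72 elements, about 56% of primes); PGL(2,5) (6T14) additionally contains elements of type 5+1, 4+1+1 (54 of its 120 elements, about 45% of primes); S_6 (6T16) additionally contains elements of type 5+1, 4+2, 4+1+1, 3+2+1, 3+1+1+1, 2+1+1+1+1 (499 of its 720 elements, about 69% of primes). None of the 79 primes tested shows any such pattern (for each of these groups the chance of that is below 10^-4), which rules them out. Hence G = D_6 (6T3), of order 12.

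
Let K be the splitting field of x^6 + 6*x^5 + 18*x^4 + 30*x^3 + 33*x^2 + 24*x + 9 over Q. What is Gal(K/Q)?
The polynomial f is an irreducible sextic over Q, so G = Gal(f/Q) is one of the 16 transitive subgroups 6T1, ..., 6T16 of S_6. The discriminant of f is -16003008, which is not a perfect square, so G is not contained in A_6. The transitive groups of degree 6 not contained in A_6 are: C_6 (6T1, order 6), S_3 (6T2, order 6), D_6 (6T3, order 12), C_3 x S_3 (6T5, order 18), A_4 x C_2 (6T6, order 24), S_4 (6T8, order 24), S_3 x S_3 (6T9, order 36), S_4 x C_2 (6T11, order 48), (S_3 x S_3) : C_2 (6T13, order 72), PGL(2,5) (6T14, order 120), S_6 (6T16, order 720). By Dedekind's theorem, for a prime p not dividing disc(f) the degrees of the irreducible factors of f mod p form the cycle type of an element of G. Factoring f modulo the 21 such primes p <= 89 (skipping 2, 3, 7, which divide the discriminant), each new pattern first appears at: mod 5: f = (x^6 + x^5 + 3x^4 + 3x^2 + 4x + 4), pattern 6; mod 11: f = (x + 10)(x^5 + 7x^4 + 3x^3 + 2), pattern 5+1; mod 13: f = (x + 2)(x + 6)(x^4 + 11x^3 + 9x^2 + 8x + 4), pattern 4+1+1; mod 23: f = (x + 4)(x + 8)(x^2 + 7x + 8)(x^2 + 10x + 3), pattern 2+2+1+1; mod 43: f = (x^3 + 22x^2 + 20x + 21)(x^3 + 27x^2 + 6x + 25), pattern 3+3; mod 61: f = (x^2 + 34x + 5)(x^2 + 45x + 56)(x^2 + 49x + 46), pattern 2+2+2. No other pattern occurs in this range, so the set of observed cycle types is {6, 5+1, 4+1+1, 2+2+1+1, 3+3, 2+2+2}. The candidates containing elements of all these cycle types are PGL(2,5) (6T14) of order 120, S_6 (6T16) of order 720; the others are excluded. The observed types are precisely the cycle types that occur in PGL(2,5) (6T14) (apart from the identity). Each of the other remaining candidates has further cycle types, and by the Chebotarev density theorem the matching factorization patterns would occur for a proportion of primes equal to their share of the group: S_6 (6T16) additionally contains elements of type 4+2, 3+2+1, 3+1+1+1, 2+1+1+1+1 (265 of its 720 elements, about 37% of primes). None of the 21 primes tested shows any such pattern (for each of these groups the chance of that is below 10^-4), which rules them out. Hence G = PGL(2,5) (6T14), of order 120.

PGL(2,5) (order 120)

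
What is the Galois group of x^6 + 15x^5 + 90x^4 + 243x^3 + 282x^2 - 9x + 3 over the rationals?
The polynomial f is an irreducible sextic over Q, so G = Gal(f/Q) is one of the 16 transitive subgroups 6T1, ..., 6T16 of S_6. The discriminant of f is -5781445621470000, which is not a perfect square, so G is not contained in A_6. The transitive groups of degree 6 not contained in A_6 are: C_6 (6T1, order 6), S_3 (6T2, order 6), D_6 (6T3, order 12), C_3 x S_3 (6T5, order 18), A_4 x C_2 (6T6, order 24), S_4 (6T8, order 24), S_3 x S_3 (6T9, order 36), S_4 x C_2 (6T11, order 48), (S_3 x S_3) : C_2 (6T13, order 72), PGL(2,5) (6T14, order 120), S_6 (6T16, order 720). By Dedekind's theorem, for a prime p not dividing disc(f) the degrees of the irreducible factors of f mod p form the cycle type of an element of G. Factoring f modulo the 23 such primes p <= 103 (skipping 2, 3, 5, 71, which divide the discriminant), each new pattern first appears at: mod 7: f = (x^3 + 3x^2 + 2x + 5)(x^3 + 5x^2 + 3x + 2), pattern 3+3; mod 11: f = (x^2 + 7x + 5)(x^2 + 9x + 10)(x^2 + 10x + 6), pattern 2+2+2; mod 31: f = (x + 4)(x + 12)(x + 16)(x + 21)(x + 27)(x + 28), pattern 1+1+1+1+1+1. No other pattern occurs in this range, so the set of observed cycle types is {3+3, 2+2+2, 1+1+1+1+1+1}. The candidates containing elements of all these cycle types are C_6 (6T1) of order 6, S_3 (6T2) of order 6, D_6 (6T3) of order 12, C_3 x S_3 (6T5) of order 18, A_4 x C_2 (6T6) of order 24, S_4 (6T8) of order 24, S_3 x S_3 (6T9) of order 36, S_4 x C_2 (6T11) of order 48, (S_3 x S_3) : C_2 (6T13) of order 72, PGL(2,5) (6T14) of order 120, S_6 (6T16) of order 720; the others are excluded. The observed types are precisely the cycle types that occur in S_3 (6T2). Each of the other remaining candidates has further cycle types, and by the Chebotarev density theorem the matching factorization patterns would occur for a proportion of primes equal to their share of the group: C_6 (6T1) additionally contains elements of type 6 (2 of its 6 elements, about 33% of primes); D_6 (6T3) additionally contains elements of type 6, 2+2+1+1 (5 of its 12 elements, about 42% of primes); C_3 x S_3 (6T5) additionally contains elements of type 6, 3+1+1+1 (10 of its 18 elements, about 56% of primes); A_4 x C_2 (6T6) additionally contains elements of type 6, 2+2+1+1, 2+1+1+1+1 (14 of its 24 elements, about 58% of primes); S_4 (6T8) additionally contains elements of type 4+1+1, 2+2+1+1 (9 of its 24 elements, about 38% of primes); S_3 x S_3 (6T9) additionally contains elements of type 6, 3+1+1+1, 2+2+1+1 (25 of its 36 elements, about 69% of primes); S_4 x C_2 (6T11) additionally contains elements of type 6, 4+2, 4+1+1, 2+2+1+1, 2+1+1+1+1 (32 of its 48 elements, about 67% of primes); (S_3 x S_3) : C_2 (6T13) additionally contains elements of type 6, 4+2, 3+2+1, 3+1+1+1, 2+2+1+1, 2+1+1+1+1 (61 of its 72 elements, about 85% of primes); PGL(2,5) (6T14) additionally contains elements of type 6, 5+1, 4+1+1, 2+2+1+1 (89 of its 120 elements, about 74% of primes); S_6 (6T16) additionally contains elements of type 6, 5+1, 4+2, 4+1+1, 3+2+1, 3+1+1+1, 2+2+1+1, 2+1+1+1+1 (664 of its 720 elements, about 92% of primes). None of the 23 primes tested shows any such pattern (for each of these groups the chance of that is below 10^-4), which rules them out. Hence G = S_3 (6T2), of order 6.

S_3 (also written S3)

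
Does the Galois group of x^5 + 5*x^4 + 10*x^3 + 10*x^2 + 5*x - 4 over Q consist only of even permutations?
No

The polynomial is irreducible of degree 5 over Q. Its discriminant is 1953125, which is not a perfect square. A Galois group lies in the alternating group exactly when the discriminant is a square in Q, so the Galois group (F_20) is not contained in A_5.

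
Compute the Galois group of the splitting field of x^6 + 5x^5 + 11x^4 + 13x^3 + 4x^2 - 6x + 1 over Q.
The polynomial f is an irreducible sextic over Q, so G = Gal(f/Q) is one of the 16 transitive subgroups 6T1, ..., 6T16 of S_6. The discriminant of f is 525625 = 725^2, a perfect square, so G is contained in A_6. The transitive groups of degree 6 contained in A_6 are: A_4 (6T4, order 12), S_4 (6T7, order 24), (C_3 x C_3) : C_4 (6T10, order 36), PSL(2,5) (6T12, order 60), A_6 (6T15, order 360). By Dedekind's theorem, for a prime p not dividing disc(f) the degrees of the irreducible factors of f mod p form the cycle type of an element of G. Factoring f modulo the 19 such primes p <= 73 (skipping 5, 29, which divide the discriminant), each new pattern first appears at: mod 2: f = (x^2 + x + 1)(x^4 + x + 1), pattern 4+2; mod 11: f = (x^3 + 6x^2 + 3x + 10)(x^3 + 10x^2 + 3x + 10), pattern 3+3; mod 19: f = (x + 8)(x + 9)(x^2 + 9x + 7)(x^2 + 17x + 2), pattern 2+2+1+1; mod 61: f = (x + 20)(x + 27)(x + 34)(x^3 + 46x^2 + 3x + 60), pattern 3+1+1+1. No other pattern occurs in this range, so the set of observed cycle types is {4+2, 3+3, 2+2+1+1, 3+1+1+1}. The candidates containing elements of all these cycle types are (C_3 x C_3) : C_4 (6T10) of order 36, A_6 (6T15) of order 360; the others are excluded. The observed types are precisely the cycle types that occur in (C_3 x C_3) : C_4 (6T10) (apart from the identity). Each of the other remaining candidates has further cycle types, and by the Chebotarev density theorem the matching factorization patterns would occur for a proportion of primes equal to their share of the group: A_6 (6T15) additionally contains elements of type 5+1 (144 of its 360 elements, about 40% of primes). None of the 19 primes tested shows any such pattern (for each of these groups the chance of that is below 10^-4), which rules them out. Hence G = (C_3 x C_3) : C_4 (6T10), of order 36.

6T10: (C_3 x C_3) : C_4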